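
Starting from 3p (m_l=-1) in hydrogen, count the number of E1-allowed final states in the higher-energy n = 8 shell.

E1 requires Δl = ±1, so l_f ∈ {0, 2}; with 0 ≤ l_f ≤ n_f−1 = 7, the allowed l_f values are {0, 2}.
For l_f = 0: m_f ∈ {m_i−1, m_i, m_i+1} ∩ [−0, 0] = {0} → 1 state.
For l_f = 2: m_f ∈ {m_i−1, m_i, m_i+1} ∩ [−2, 2] = {-2, -1, 0} → 3 states.
Total: 4.

4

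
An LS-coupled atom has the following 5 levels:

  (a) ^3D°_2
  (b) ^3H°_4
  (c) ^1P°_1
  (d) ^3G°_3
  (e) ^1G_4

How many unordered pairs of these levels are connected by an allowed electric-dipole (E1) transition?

(a)–(b): forbidden (parity, ΔL, ΔJ).
(a)–(c): forbidden (parity, ΔS).
(a)–(d): forbidden (parity, ΔL).
(a)–(e): forbidden (ΔS, ΔL, ΔJ).
(b)–(c): forbidden (parity, ΔS, ΔL, ΔJ).
(b)–(d): forbidden (parity).
(b)–(e): forbidden (ΔS).
(c)–(d): forbidden (parity, ΔS, ΔL, ΔJ).
(c)–(e): forbidden (ΔL, ΔJ).
(d)–(e): forbidden (ΔS).
Allowed pairs: 0 of 10.

0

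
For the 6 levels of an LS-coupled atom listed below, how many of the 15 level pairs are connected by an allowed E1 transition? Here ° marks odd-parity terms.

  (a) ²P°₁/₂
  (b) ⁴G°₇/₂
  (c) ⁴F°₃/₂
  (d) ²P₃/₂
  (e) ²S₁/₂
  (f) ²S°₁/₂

3

(a)–(b): forbidden (parity, ΔS, ΔL, ΔJ).
(a)–(c): forbidden (parity, ΔS, ΔL).
(a)–(d): allowed.
(a)–(e): allowed.
(a)–(f): forbidden (parity).
(b)–(c): forbidden (parity, ΔJ).
(b)–(d): forbidden (ΔS, ΔL, ΔJ).
(b)–(e): forbidden (ΔS, ΔL, ΔJ).
(b)–(f): forbidden (parity, ΔS, ΔL, ΔJ).
(c)–(d): forbidden (ΔS, ΔL).
(c)–(e): forbidden (ΔS, ΔL).
(c)–(f): forbidden (parity, ΔS, ΔL).
(d)–(e): forbidden (parity).
(d)–(f): allowed.
(e)–(f): forbidden (ΔL).
Allowed pairs: 3 of 15.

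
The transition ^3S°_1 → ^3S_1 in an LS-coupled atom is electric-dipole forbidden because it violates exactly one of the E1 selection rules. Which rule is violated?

Initial level: S=1, L=0, J=1, parity odd. Final level: S=1, L=0, J=1, parity even.
ΔJ = 0, ±1 (not J=0↔0): J: 1 → 1, ΔJ = +0 — satisfied.
ΔL = 0, ±1 (not L=0↔0): L: 0 → 0, ΔL = +0 — violated.
Parity must change: odd → even — satisfied.
ΔS = 0: S: 1 → 1 — satisfied.

the L=0 ↔ L=0 exclusion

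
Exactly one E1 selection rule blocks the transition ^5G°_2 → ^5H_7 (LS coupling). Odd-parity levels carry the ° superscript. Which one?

Parity must change: odd → even — passes.
ΔS = 0: S: 2 → 2 — passes.
ΔL = 0, ±1 (not L=0↔0): L: 4 → 5, ΔL = +1 — passes.
ΔJ = 0, ±1 (not J=0↔0): J: 2 → 7, ΔJ = +5 — fails.

the ΔJ = 0, ±1 rule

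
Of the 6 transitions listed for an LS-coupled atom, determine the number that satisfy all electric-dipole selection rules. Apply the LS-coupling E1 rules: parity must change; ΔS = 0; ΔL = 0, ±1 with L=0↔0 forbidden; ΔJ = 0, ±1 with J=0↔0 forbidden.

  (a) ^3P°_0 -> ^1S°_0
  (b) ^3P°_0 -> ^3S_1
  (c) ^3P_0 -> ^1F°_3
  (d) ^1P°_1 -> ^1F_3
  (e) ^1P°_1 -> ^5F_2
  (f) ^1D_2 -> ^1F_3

(a) forbidden (parity, ΔS, ΔJ fail)
(b) allowed
(c) forbidden (ΔS, ΔL, ΔJ fail)
(d) forbidden (ΔL, ΔJ fail)
(e) forbidden (ΔS, ΔL fail)
(f) forbidden (parity fails)
Total allowed: 1 of 6.

1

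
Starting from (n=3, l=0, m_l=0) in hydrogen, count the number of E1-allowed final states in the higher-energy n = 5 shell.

E1 requires Δl = ±1, so l_f ∈ {-1, 1}; with 0 ≤ l_f ≤ n_f−1 = 4, the allowed l_f values are {1}.
For l_f = 1: m_f ∈ {m_i−1, m_i, m_i+1} ∩ [−1, 1] = {-1, 0, 1} → 3 states.
Total: 3.

3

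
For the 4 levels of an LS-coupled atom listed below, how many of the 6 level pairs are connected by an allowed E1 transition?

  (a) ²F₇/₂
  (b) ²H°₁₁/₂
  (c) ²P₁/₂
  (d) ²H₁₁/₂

1

(a)–(b): forbidden (ΔL, ΔJ).
(a)–(c): forbidden (parity, ΔL, ΔJ).
(a)–(d): forbidden (parity, ΔL, ΔJ).
(b)–(c): forbidden (ΔL, ΔJ).
(b)–(d): allowed.
(c)–(d): forbidden (parity, ΔL, ΔJ).
Allowed pairs: 1 of 6.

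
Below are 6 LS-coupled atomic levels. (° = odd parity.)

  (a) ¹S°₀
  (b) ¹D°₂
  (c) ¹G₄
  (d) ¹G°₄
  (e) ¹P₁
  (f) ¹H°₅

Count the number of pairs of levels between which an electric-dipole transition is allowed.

(a)–(b): forbidden (parity, ΔL, ΔJ).
(a)–(c): forbidden (ΔL, ΔJ).
(a)–(d): forbidden (parity, ΔL, ΔJ).
(a)–(e): allowed.
(a)–(f): forbidden (parity, ΔL, ΔJ).
(b)–(c): forbidden (ΔL, ΔJ).
(b)–(d): forbidden (parity, ΔL, ΔJ).
(b)–(e): allowed.
(b)–(f): forbidden (parity, ΔL, ΔJ).
(c)–(d): allowed.
(c)–(e): forbidden (parity, ΔL, ΔJ).
(c)–(f): allowed.
(d)–(e): forbidden (ΔL, ΔJ).
(d)–(f): forbidden (parity).
(e)–(f): forbidden (ΔL, ΔJ).
Allowed pairs: 4 of 15.

4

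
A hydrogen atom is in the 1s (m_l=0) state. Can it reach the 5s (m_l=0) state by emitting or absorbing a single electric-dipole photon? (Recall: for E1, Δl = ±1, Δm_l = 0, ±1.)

forbidden

Δl = 0 − 0 = +0; the E1 rule Δl = ±1 is fails.
m_l: 0 → 0 (Δm_l = +0). |Δm_l| ≤ 1 passes.
The transition is electric-dipole forbidden.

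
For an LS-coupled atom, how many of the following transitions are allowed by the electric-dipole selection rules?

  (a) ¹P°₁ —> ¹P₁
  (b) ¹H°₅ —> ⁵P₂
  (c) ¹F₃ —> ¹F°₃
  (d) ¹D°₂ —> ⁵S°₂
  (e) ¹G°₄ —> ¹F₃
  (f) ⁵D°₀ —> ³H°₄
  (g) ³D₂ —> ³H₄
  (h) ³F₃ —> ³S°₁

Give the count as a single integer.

(a) allowed
(b) forbidden (ΔS, ΔL, ΔJ fail)
(c) allowed
(d) forbidden (parity, ΔS, ΔL fail)
(e) allowed
(f) forbidden (parity, ΔS, ΔL, ΔJ fail)
(g) forbidden (parity, ΔL, ΔJ fail)
(h) forbidden (ΔL, ΔJ fail)
Total allowed: 3 of 8.

3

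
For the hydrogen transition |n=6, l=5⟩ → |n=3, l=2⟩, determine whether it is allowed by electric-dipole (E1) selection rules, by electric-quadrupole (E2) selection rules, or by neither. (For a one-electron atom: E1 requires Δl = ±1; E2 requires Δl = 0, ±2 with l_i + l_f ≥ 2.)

Δl = 2 − 5 = -3; l_i + l_f = 7.
E1 (Δl = ±1): not satisfied.
E2 (Δl = 0,±2, l_i+l_f ≥ 2): not satisfied.

neither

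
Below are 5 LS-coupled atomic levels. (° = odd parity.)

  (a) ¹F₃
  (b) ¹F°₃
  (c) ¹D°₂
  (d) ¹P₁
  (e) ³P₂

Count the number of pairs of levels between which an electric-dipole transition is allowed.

3

(a)–(b): allowed.
(a)–(c): allowed.
(a)–(d): forbidden (parity, ΔL, ΔJ).
(a)–(e): forbidden (parity, ΔS, ΔL).
(b)–(c): forbidden (parity).
(b)–(d): forbidden (ΔL, ΔJ).
(b)–(e): forbidden (ΔS, ΔL).
(c)–(d): allowed.
(c)–(e): forbidden (ΔS).
(d)–(e): forbidden (parity, ΔS).
Allowed pairs: 3 of 10.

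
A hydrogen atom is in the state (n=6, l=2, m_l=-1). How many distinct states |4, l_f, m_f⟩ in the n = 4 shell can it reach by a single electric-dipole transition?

E1 requires Δl = ±1, so l_f ∈ {1, 3}; with 0 ≤ l_f ≤ n_f−1 = 3, the allowed l_f values are {1, 3}.
For l_f = 1: m_f ∈ {m_i−1, m_i, m_i+1} ∩ [−1, 1] = {-1, 0} → 2 states.
For l_f = 3: m_f ∈ {m_i−1, m_i, m_i+1} ∩ [−3, 3] = {-2, -1, 0} → 3 states.
Total: 5.

5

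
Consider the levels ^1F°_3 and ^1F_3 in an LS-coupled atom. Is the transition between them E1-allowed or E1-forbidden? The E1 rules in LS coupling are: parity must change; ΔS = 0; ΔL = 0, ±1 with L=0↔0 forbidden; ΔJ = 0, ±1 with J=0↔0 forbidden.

allowed

Reading off the term symbols: S 0→0, L 3→3, J 3→3, parity odd→even.
Parity must change: odd → even — passes.
ΔS = 0: S: 0 → 0 — passes.
ΔL = 0, ±1 (not L=0↔0): L: 3 → 3, ΔL = +0 — passes.
ΔJ = 0, ±1 (not J=0↔0): J: 3 → 3, ΔJ = +0 — passes.
All four E1 rules are satisfied.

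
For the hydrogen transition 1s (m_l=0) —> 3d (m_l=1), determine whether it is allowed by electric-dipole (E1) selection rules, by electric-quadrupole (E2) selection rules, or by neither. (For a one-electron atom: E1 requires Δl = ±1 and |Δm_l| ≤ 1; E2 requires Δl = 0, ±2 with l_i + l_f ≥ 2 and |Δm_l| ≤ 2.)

Δl = 2 − 0 = +2; l_i + l_f = 2.
Δm_l = +1.
E1 (Δl = ±1, |Δm_l| ≤ 1): not satisfied.
E2 (Δl = 0,±2, l_i+l_f ≥ 2, |Δm_l| ≤ 2): satisfied.

E2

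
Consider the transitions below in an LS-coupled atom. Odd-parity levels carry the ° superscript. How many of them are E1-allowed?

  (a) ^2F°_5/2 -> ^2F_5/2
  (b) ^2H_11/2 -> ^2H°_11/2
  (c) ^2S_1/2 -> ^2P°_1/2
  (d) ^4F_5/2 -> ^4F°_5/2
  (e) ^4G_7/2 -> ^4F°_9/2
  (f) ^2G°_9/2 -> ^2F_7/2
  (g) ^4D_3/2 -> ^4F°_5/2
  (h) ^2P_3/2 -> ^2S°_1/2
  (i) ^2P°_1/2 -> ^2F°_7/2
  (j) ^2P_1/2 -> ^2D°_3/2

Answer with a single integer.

(a) allowed
(b) allowed
(c) allowed
(d) allowed
(e) allowed
(f) allowed
(g) allowed
(h) allowed
(i) forbidden (parity, ΔL, ΔJ fail)
(j) allowed
Total allowed: 9 of 10.

9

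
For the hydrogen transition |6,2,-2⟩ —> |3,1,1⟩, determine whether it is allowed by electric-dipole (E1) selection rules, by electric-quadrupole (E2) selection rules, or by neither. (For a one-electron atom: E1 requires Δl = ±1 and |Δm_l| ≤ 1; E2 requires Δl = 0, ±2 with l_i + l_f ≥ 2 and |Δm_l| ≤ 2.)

Δl = 1 − 2 = -1; l_i + l_f = 3.
Δm_l = +3.
E1 (Δl = ±1, |Δm_l| ≤ 1): not satisfied.
E2 (Δl = 0,±2, l_i+l_f ≥ 2, |Δm_l| ≤ 2): not satisfied.

neither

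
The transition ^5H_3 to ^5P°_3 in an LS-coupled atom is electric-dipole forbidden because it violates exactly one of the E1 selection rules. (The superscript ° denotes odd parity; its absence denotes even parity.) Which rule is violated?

the ΔL = 0, ±1 rule

Initial level: S=2, L=5, J=3, parity even. Final level: S=2, L=1, J=3, parity odd.
ΔJ = 0, ±1 (not J=0↔0): J: 3 → 3, ΔJ = +0 — passes.
ΔS = 0: S: 2 → 2 — passes.
ΔL = 0, ±1 (not L=0↔0): L: 5 → 1, ΔL = -4 — fails.
Parity must change: even → odd — passes.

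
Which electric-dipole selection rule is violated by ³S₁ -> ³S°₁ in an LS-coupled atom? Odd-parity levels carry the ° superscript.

the L=0 ↔ L=0 exclusion

Parity must change: even → odd — passes.
ΔS = 0: S: 1 → 1 — passes.
ΔL = 0, ±1 (not L=0↔0): L: 0 → 0, ΔL = +0 — fails.
ΔJ = 0, ±1 (not J=0↔0): J: 1 → 1, ΔJ = +0 — passes.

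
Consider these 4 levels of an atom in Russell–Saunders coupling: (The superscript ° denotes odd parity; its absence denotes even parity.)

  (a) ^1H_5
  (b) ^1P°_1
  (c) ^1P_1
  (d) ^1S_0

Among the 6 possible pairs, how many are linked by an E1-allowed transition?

(a)–(b): forbidden (ΔL, ΔJ).
(a)–(c): forbidden (parity, ΔL, ΔJ).
(a)–(d): forbidden (parity, ΔL, ΔJ).
(b)–(c): allowed.
(b)–(d): allowed.
(c)–(d): forbidden (parity).
Allowed pairs: 2 of 6.

2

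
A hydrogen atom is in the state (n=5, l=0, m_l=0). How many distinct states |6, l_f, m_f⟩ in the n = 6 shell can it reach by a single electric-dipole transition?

E1 requires Δl = ±1, so l_f ∈ {-1, 1}; with 0 ≤ l_f ≤ n_f−1 = 5, the allowed l_f values are {1}.
For l_f = 1: m_f ∈ {m_i−1, m_i, m_i+1} ∩ [−1, 1] = {-1, 0, 1} → 3 states.
Total: 3.

3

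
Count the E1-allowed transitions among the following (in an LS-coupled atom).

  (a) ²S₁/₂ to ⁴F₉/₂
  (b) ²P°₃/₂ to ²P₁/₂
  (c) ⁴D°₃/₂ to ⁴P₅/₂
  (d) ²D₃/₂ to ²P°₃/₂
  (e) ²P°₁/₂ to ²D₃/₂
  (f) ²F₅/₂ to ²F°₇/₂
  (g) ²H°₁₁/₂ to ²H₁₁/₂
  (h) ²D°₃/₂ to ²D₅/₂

7

(a) forbidden (parity, ΔS, ΔL, ΔJ fail)
(b) allowed
(c) allowed
(d) allowed
(e) allowed
(f) allowed
(g) allowed
(h) allowed
Total allowed: 7 of 8.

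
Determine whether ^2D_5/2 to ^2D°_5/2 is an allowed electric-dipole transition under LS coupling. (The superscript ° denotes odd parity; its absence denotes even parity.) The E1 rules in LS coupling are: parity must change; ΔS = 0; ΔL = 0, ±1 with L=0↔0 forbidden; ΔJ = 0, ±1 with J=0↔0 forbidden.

Reading off the term symbols: S 1/2→1/2, L 2→2, J 5/2→5/2, parity even→odd.
Parity must change: even → odd — passes.
ΔS = 0: S: 1/2 → 1/2 — passes.
ΔL = 0, ±1 (not L=0↔0): L: 2 → 2, ΔL = +0 — passes.
ΔJ = 0, ±1 (not J=0↔0): J: 5/2 → 5/2, ΔJ = +0 — passes.
All four E1 rules are satisfied.

allowed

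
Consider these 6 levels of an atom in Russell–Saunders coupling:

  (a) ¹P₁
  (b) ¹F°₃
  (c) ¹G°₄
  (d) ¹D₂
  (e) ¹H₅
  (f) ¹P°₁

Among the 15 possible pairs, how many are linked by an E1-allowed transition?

(a)–(b): forbidden (ΔL, ΔJ).
(a)–(c): forbidden (ΔL, ΔJ).
(a)–(d): forbidden (parity).
(a)–(e): forbidden (parity, ΔL, ΔJ).
(a)–(f): allowed.
(b)–(c): forbidden (parity).
(b)–(d): allowed.
(b)–(e): forbidden (ΔL, ΔJ).
(b)–(f): forbidden (parity, ΔL, ΔJ).
(c)–(d): forbidden (ΔL, ΔJ).
(c)–(e): allowed.
(c)–(f): forbidden (parity, ΔL, ΔJ).
(d)–(e): forbidden (parity, ΔL, ΔJ).
(d)–(f): allowed.
(e)–(f): forbidden (ΔL, ΔJ).
Allowed pairs: 4 of 15.

4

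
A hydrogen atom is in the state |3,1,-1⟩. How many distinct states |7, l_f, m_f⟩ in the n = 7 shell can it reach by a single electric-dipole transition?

E1 requires Δl = ±1, so l_f ∈ {0, 2}; with 0 ≤ l_f ≤ n_f−1 = 6, the allowed l_f values are {0, 2}.
For l_f = 0: m_f ∈ {m_i−1, m_i, m_i+1} ∩ [−0, 0] = {0} → 1 state.
For l_f = 2: m_f ∈ {m_i−1, m_i, m_i+1} ∩ [−2, 2] = {-2, -1, 0} → 3 states.
Total: 4.

4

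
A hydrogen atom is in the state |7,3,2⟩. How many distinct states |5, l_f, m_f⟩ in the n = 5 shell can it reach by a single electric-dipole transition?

5

E1 requires Δl = ±1, so l_f ∈ {2, 4}; with 0 ≤ l_f ≤ n_f−1 = 4, the allowed l_f values are {2, 4}.
For l_f = 2: m_f ∈ {m_i−1, m_i, m_i+1} ∩ [−2, 2] = {1, 2} → 2 states.
For l_f = 4: m_f ∈ {m_i−1, m_i, m_i+1} ∩ [−4, 4] = {1, 2, 3} → 3 states.
Total: 5.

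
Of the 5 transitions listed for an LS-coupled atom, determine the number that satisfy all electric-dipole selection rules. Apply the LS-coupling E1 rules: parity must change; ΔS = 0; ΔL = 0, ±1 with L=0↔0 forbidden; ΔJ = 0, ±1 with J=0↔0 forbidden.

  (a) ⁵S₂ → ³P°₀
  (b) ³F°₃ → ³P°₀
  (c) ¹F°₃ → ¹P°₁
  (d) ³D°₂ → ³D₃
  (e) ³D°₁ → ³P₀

(a) forbidden (ΔS, ΔJ fail)
(b) forbidden (parity, ΔL, ΔJ fail)
(c) forbidden (parity, ΔL, ΔJ fail)
(d) allowed
(e) allowed
Total allowed: 2 of 5.

2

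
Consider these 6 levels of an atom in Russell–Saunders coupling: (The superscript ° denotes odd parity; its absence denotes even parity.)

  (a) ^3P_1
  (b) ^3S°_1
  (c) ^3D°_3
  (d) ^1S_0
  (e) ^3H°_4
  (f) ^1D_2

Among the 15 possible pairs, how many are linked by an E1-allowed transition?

1

(a)–(b): allowed.
(a)–(c): forbidden (ΔJ).
(a)–(d): forbidden (parity, ΔS).
(a)–(e): forbidden (ΔL, ΔJ).
(a)–(f): forbidden (parity, ΔS).
(b)–(c): forbidden (parity, ΔL, ΔJ).
(b)–(d): forbidden (ΔS, ΔL).
(b)–(e): forbidden (parity, ΔL, ΔJ).
(b)–(f): forbidden (ΔS, ΔL).
(c)–(d): forbidden (ΔS, ΔL, ΔJ).
(c)–(e): forbidden (parity, ΔL).
(c)–(f): forbidden (ΔS).
(d)–(e): forbidden (ΔS, ΔL, ΔJ).
(d)–(f): forbidden (parity, ΔL, ΔJ).
(e)–(f): forbidden (ΔS, ΔL, ΔJ).
Allowed pairs: 1 of 15.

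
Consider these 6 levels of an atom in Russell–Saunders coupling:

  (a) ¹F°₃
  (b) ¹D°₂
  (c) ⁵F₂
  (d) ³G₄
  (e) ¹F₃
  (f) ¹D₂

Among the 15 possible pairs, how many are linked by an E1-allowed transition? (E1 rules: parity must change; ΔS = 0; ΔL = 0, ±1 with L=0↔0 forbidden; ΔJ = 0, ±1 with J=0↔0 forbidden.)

4

(a)–(b): forbidden (parity).
(a)–(c): forbidden (ΔS).
(a)–(d): forbidden (ΔS).
(a)–(e): allowed.
(a)–(f): allowed.
(b)–(c): forbidden (ΔS).
(b)–(d): forbidden (ΔS, ΔL, ΔJ).
(b)–(e): allowed.
(b)–(f): allowed.
(c)–(d): forbidden (parity, ΔS, ΔJ).
(c)–(e): forbidden (parity, ΔS).
(c)–(f): forbidden (parity, ΔS).
(d)–(e): forbidden (parity, ΔS).
(d)–(f): forbidden (parity, ΔS, ΔL, ΔJ).
(e)–(f): forbidden (parity).
Allowed pairs: 4 of 15.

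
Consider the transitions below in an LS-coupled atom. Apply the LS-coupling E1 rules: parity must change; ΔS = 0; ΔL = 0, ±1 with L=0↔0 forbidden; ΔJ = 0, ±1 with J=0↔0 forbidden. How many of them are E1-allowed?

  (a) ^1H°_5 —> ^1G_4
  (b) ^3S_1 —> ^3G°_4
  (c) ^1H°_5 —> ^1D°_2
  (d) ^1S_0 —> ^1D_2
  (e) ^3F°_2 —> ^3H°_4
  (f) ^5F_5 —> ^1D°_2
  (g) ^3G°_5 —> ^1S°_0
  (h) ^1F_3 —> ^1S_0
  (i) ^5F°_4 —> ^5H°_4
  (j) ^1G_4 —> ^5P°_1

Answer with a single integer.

(a) allowed
(b) forbidden (ΔL, ΔJ fail)
(c) forbidden (parity, ΔL, ΔJ fail)
(d) forbidden (parity, ΔL, ΔJ fail)
(e) forbidden (parity, ΔL, ΔJ fail)
(f) forbidden (ΔS, ΔJ fail)
(g) forbidden (parity, ΔS, ΔL, ΔJ fail)
(h) forbidden (parity, ΔL, ΔJ fail)
(i) forbidden (parity, ΔL fail)
(j) forbidden (ΔS, ΔL, ΔJ fail)
Total allowed: 1 of 10.

1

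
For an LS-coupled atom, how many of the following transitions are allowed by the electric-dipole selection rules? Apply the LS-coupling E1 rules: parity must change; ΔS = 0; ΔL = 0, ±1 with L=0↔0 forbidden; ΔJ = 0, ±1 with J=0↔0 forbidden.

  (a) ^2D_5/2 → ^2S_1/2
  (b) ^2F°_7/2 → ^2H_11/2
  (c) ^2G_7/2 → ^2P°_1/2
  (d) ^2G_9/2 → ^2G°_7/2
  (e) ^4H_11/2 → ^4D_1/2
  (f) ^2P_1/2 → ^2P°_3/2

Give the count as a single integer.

(a) forbidden (parity, ΔL, ΔJ fail)
(b) forbidden (ΔL, ΔJ fail)
(c) forbidden (ΔL, ΔJ fail)
(d) allowed
(e) forbidden (parity, ΔL, ΔJ fail)
(f) allowed
Total allowed: 2 of 6.

2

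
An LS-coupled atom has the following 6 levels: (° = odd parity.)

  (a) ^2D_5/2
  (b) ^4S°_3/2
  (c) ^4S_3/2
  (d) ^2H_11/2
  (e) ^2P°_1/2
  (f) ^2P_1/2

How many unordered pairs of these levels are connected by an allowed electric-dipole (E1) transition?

1

(a)–(b): forbidden (ΔS, ΔL).
(a)–(c): forbidden (parity, ΔS, ΔL).
(a)–(d): forbidden (parity, ΔL, ΔJ).
(a)–(e): forbidden (ΔJ).
(a)–(f): forbidden (parity, ΔJ).
(b)–(c): forbidden (ΔL).
(b)–(d): forbidden (ΔS, ΔL, ΔJ).
(b)–(e): forbidden (parity, ΔS).
(b)–(f): forbidden (ΔS).
(c)–(d): forbidden (parity, ΔS, ΔL, ΔJ).
(c)–(e): forbidden (ΔS).
(c)–(f): forbidden (parity, ΔS).
(d)–(e): forbidden (ΔL, ΔJ).
(d)–(f): forbidden (parity, ΔL, ΔJ).
(e)–(f): allowed.
Allowed pairs: 1 of 15.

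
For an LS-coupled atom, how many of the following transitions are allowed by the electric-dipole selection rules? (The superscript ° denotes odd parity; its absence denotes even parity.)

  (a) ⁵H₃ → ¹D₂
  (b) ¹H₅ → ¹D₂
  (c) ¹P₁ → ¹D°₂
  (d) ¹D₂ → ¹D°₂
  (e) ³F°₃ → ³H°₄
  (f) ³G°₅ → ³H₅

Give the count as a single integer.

3

(a) forbidden (parity, ΔS, ΔL fail)
(b) forbidden (parity, ΔL, ΔJ fail)
(c) allowed
(d) allowed
(e) forbidden (parity, ΔL fail)
(f) allowed
Total allowed: 3 of 6.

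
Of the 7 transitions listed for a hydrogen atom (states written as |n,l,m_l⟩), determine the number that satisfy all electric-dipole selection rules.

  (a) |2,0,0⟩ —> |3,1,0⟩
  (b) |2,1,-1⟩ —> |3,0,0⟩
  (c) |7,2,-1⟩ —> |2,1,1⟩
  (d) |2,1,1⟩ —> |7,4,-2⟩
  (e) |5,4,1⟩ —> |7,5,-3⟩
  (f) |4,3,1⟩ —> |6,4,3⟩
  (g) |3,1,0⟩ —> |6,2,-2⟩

2

(a) allowed
(b) allowed
(c) forbidden — Δm_l = +2 (E1 requires Δm_l = 0, ±1)
(d) forbidden — Δl = +3 (E1 requires Δl = ±1); Δm_l = -3 (E1 requires Δm_l = 0, ±1)
(e) forbidden — Δm_l = -4 (E1 requires Δm_l = 0, ±1)
(f) forbidden — Δm_l = +2 (E1 requires Δm_l = 0, ±1)
(g) forbidden — Δm_l = -2 (E1 requires Δm_l = 0, ±1)
Total allowed: 2 of 7.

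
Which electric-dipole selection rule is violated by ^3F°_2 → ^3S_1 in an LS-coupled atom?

the ΔL = 0, ±1 rule

Initial level: S=1, L=3, J=2, parity odd. Final level: S=1, L=0, J=1, parity even.
Parity must change: odd → even — passes.
ΔL = 0, ±1 (not L=0↔0): L: 3 → 0, ΔL = -3 — fails.
ΔS = 0: S: 1 → 1 — passes.
ΔJ = 0, ±1 (not J=0↔0): J: 2 → 1, ΔJ = -1 — passes.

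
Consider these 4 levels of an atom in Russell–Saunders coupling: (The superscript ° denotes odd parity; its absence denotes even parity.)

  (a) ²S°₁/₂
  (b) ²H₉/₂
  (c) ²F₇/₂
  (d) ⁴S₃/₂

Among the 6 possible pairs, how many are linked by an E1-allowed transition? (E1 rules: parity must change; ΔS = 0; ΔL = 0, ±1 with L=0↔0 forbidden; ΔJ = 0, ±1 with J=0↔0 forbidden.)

0

(a)–(b): forbidden (ΔL, ΔJ).
(a)–(c): forbidden (ΔL, ΔJ).
(a)–(d): forbidden (ΔS, ΔL).
(b)–(c): forbidden (parity, ΔL).
(b)–(d): forbidden (parity, ΔS, ΔL, ΔJ).
(c)–(d): forbidden (parity, ΔS, ΔL, ΔJ).
Allowed pairs: 0 of 6.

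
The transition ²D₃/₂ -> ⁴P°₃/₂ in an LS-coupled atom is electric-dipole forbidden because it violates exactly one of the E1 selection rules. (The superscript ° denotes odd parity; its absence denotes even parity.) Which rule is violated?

Parity must change: even → odd — ✓.
ΔS = 0: S: 1/2 → 3/2 — ✗.
ΔJ = 0, ±1 (not J=0↔0): J: 3/2 → 3/2, ΔJ = +0 — ✓.
ΔL = 0, ±1 (not L=0↔0): L: 2 → 1, ΔL = -1 — ✓.

the ΔS = 0 rule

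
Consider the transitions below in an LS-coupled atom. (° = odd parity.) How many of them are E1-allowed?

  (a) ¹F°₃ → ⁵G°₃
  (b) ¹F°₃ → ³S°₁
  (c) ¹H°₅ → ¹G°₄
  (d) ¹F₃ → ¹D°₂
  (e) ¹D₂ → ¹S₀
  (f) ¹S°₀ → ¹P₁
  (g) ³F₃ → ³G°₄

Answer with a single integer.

(a) forbidden (parity, ΔS fail)
(b) forbidden (parity, ΔS, ΔL, ΔJ fail)
(c) forbidden (parity fails)
(d) allowed
(e) forbidden (parity, ΔL, ΔJ fail)
(f) allowed
(g) allowed
Total allowed: 3 of 7.

3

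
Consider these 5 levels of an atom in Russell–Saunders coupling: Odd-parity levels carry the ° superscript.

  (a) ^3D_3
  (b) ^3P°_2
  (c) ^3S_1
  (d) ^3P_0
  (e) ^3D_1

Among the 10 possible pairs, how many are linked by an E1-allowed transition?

(a)–(b): allowed.
(a)–(c): forbidden (parity, ΔL, ΔJ).
(a)–(d): forbidden (parity, ΔJ).
(a)–(e): forbidden (parity, ΔJ).
(b)–(c): allowed.
(b)–(d): forbidden (ΔJ).
(b)–(e): allowed.
(c)–(d): forbidden (parity).
(c)–(e): forbidden (parity, ΔL).
(d)–(e): forbidden (parity).
Allowed pairs: 3 of 10.

3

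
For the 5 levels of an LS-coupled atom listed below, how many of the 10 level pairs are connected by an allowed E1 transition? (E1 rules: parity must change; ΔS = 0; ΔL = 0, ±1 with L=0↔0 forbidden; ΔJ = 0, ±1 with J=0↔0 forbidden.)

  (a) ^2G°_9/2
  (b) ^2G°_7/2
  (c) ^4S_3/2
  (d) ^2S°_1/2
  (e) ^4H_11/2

(a)–(b): forbidden (parity).
(a)–(c): forbidden (ΔS, ΔL, ΔJ).
(a)–(d): forbidden (parity, ΔL, ΔJ).
(a)–(e): forbidden (ΔS).
(b)–(c): forbidden (ΔS, ΔL, ΔJ).
(b)–(d): forbidden (parity, ΔL, ΔJ).
(b)–(e): forbidden (ΔS, ΔJ).
(c)–(d): forbidden (ΔS, ΔL).
(c)–(e): forbidden (parity, ΔL, ΔJ).
(d)–(e): forbidden (ΔS, ΔL, ΔJ).
Allowed pairs: 0 of 10.

0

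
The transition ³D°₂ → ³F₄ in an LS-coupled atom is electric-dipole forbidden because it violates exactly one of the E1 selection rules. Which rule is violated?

the ΔJ = 0, ±1 rule

Initial level: S=1, L=2, J=2, parity odd. Final level: S=1, L=3, J=4, parity even.
ΔJ = 0, ±1 (not J=0↔0): J: 2 → 4, ΔJ = +2 — fails.
ΔS = 0: S: 1 → 1 — passes.
ΔL = 0, ±1 (not L=0↔0): L: 2 → 3, ΔL = +1 — passes.
Parity must change: odd → even — passes.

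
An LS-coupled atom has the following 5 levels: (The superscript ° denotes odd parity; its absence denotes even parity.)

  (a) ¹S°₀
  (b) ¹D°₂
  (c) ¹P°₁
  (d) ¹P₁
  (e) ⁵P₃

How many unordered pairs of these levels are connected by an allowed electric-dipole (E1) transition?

3

(a)–(b): forbidden (parity, ΔL, ΔJ).
(a)–(c): forbidden (parity).
(a)–(d): allowed.
(a)–(e): forbidden (ΔS, ΔJ).
(b)–(c): forbidden (parity).
(b)–(d): allowed.
(b)–(e): forbidden (ΔS).
(c)–(d): allowed.
(c)–(e): forbidden (ΔS, ΔJ).
(d)–(e): forbidden (parity, ΔS, ΔJ).
Allowed pairs: 3 of 10.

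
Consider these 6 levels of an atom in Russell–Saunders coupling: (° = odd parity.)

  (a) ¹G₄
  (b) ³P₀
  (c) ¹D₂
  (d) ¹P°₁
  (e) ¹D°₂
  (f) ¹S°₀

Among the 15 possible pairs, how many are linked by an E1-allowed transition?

2

(a)–(b): forbidden (parity, ΔS, ΔL, ΔJ).
(a)–(c): forbidden (parity, ΔL, ΔJ).
(a)–(d): forbidden (ΔL, ΔJ).
(a)–(e): forbidden (ΔL, ΔJ).
(a)–(f): forbidden (ΔL, ΔJ).
(b)–(c): forbidden (parity, ΔS, ΔJ).
(b)–(d): forbidden (ΔS).
(b)–(e): forbidden (ΔS, ΔJ).
(b)–(f): forbidden (ΔS, ΔJ).
(c)–(d): allowed.
(c)–(e): allowed.
(c)–(f): forbidden (ΔL, ΔJ).
(d)–(e): forbidden (parity).
(d)–(f): forbidden (parity).
(e)–(f): forbidden (parity, ΔL, ΔJ).
Allowed pairs: 2 of 15.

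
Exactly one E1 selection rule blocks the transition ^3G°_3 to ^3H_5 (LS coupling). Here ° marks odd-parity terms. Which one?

Parity must change: odd → even — ✓.
ΔS = 0: S: 1 → 1 — ✓.
ΔL = 0, ±1 (not L=0↔0): L: 4 → 5, ΔL = +1 — ✓.
ΔJ = 0, ±1 (not J=0↔0): J: 3 → 5, ΔJ = +2 — ✗.

the ΔJ = 0, ±1 rule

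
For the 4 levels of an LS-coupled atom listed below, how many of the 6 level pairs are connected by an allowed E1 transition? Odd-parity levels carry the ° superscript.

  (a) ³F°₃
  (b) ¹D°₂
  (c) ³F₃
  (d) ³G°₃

2

(a)–(b): forbidden (parity, ΔS).
(a)–(c): allowed.
(a)–(d): forbidden (parity).
(b)–(c): forbidden (ΔS).
(b)–(d): forbidden (parity, ΔS, ΔL).
(c)–(d): allowed.
Allowed pairs: 2 of 6.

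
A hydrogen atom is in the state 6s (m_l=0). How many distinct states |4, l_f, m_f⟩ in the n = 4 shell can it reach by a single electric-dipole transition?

E1 requires Δl = ±1, so l_f ∈ {-1, 1}; with 0 ≤ l_f ≤ n_f−1 = 3, the allowed l_f values are {1}.
For l_f = 1: m_f ∈ {m_i−1, m_i, m_i+1} ∩ [−1, 1] = {-1, 0, 1} → 3 states.
Total: 3.

3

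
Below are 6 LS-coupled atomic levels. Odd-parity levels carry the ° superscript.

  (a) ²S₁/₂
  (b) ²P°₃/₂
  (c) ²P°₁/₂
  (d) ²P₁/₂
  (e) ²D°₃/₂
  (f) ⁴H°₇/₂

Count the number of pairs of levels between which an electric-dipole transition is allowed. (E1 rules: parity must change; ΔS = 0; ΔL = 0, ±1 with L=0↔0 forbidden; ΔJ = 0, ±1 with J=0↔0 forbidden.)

(a)–(b): allowed.
(a)–(c): allowed.
(a)–(d): forbidden (parity).
(a)–(e): forbidden (ΔL).
(a)–(f): forbidden (ΔS, ΔL, ΔJ).
(b)–(c): forbidden (parity).
(b)–(d): allowed.
(b)–(e): forbidden (parity).
(b)–(f): forbidden (parity, ΔS, ΔL, ΔJ).
(c)–(d): allowed.
(c)–(e): forbidden (parity).
(c)–(f): forbidden (parity, ΔS, ΔL, ΔJ).
(d)–(e): allowed.
(d)–(f): forbidden (ΔS, ΔL, ΔJ).
(e)–(f): forbidden (parity, ΔS, ΔL, ΔJ).
Allowed pairs: 5 of 15.

5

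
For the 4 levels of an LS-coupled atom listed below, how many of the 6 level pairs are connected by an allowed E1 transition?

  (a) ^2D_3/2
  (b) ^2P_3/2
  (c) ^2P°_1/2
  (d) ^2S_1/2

3

(a)–(b): forbidden (parity).
(a)–(c): allowed.
(a)–(d): forbidden (parity, ΔL).
(b)–(c): allowed.
(b)–(d): forbidden (parity).
(c)–(d): allowed.
Allowed pairs: 3 of 6.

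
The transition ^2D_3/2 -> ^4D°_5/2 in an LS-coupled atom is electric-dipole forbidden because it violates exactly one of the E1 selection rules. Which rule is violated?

Reading off the term symbols: S 1/2→3/2, L 2→2, J 3/2→5/2, parity even→odd.
Parity must change: even → odd — passes.
ΔS = 0: S: 1/2 → 3/2 — fails.
ΔL = 0, ±1 (not L=0↔0): L: 2 → 2, ΔL = +0 — passes.
ΔJ = 0, ±1 (not J=0↔0): J: 3/2 → 5/2, ΔJ = +1 — passes.

the ΔS = 0 rule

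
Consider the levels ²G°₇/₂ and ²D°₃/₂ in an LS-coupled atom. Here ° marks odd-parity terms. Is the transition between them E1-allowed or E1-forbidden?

Initial level: S=1/2, L=4, J=7/2, parity odd. Final level: S=1/2, L=2, J=3/2, parity odd.
Parity must change: odd → odd — ✗.
ΔL = 0, ±1 (not L=0↔0): L: 4 → 2, ΔL = -2 — ✗.
ΔS = 0: S: 1/2 → 1/2 — ✓.
ΔJ = 0, ±1 (not J=0↔0): J: 7/2 → 3/2, ΔJ = -2 — ✗.
Rule(s) violated: parity, ΔL, ΔJ.

forbidden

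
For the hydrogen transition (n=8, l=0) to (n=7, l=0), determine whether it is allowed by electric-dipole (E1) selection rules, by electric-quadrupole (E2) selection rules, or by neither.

Δl = 0 − 0 = +0; l_i + l_f = 0.
E1 (Δl = ±1): not satisfied.
E2 (Δl = 0,±2, l_i+l_f ≥ 2): not satisfied.

neither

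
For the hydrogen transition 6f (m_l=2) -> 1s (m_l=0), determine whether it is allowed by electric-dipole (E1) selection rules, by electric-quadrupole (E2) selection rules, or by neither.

Δl = 0 − 3 = -3; l_i + l_f = 3.
Δm_l = -2.
E1 (Δl = ±1, |Δm_l| ≤ 1): not satisfied.
E2 (Δl = 0,±2, l_i+l_f ≥ 2, |Δm_l| ≤ 2): not satisfied.

neither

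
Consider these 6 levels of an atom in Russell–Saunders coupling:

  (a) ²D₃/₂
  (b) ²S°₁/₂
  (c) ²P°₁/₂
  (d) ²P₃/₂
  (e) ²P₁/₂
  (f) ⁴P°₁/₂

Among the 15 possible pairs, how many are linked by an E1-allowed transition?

(a)–(b): forbidden (ΔL).
(a)–(c): allowed.
(a)–(d): forbidden (parity).
(a)–(e): forbidden (parity).
(a)–(f): forbidden (ΔS).
(b)–(c): forbidden (parity).
(b)–(d): allowed.
(b)–(e): allowed.
(b)–(f): forbidden (parity, ΔS).
(c)–(d): allowed.
(c)–(e): allowed.
(c)–(f): forbidden (parity, ΔS).
(d)–(e): forbidden (parity).
(d)–(f): forbidden (ΔS).
(e)–(f): forbidden (ΔS).
Allowed pairs: 5 of 15.

5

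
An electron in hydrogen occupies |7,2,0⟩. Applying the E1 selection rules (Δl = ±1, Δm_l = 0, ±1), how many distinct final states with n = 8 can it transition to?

E1 requires Δl = ±1, so l_f ∈ {1, 3}; with 0 ≤ l_f ≤ n_f−1 = 7, the allowed l_f values are {1, 3}.
For l_f = 1: m_f ∈ {m_i−1, m_i, m_i+1} ∩ [−1, 1] = {-1, 0, 1} → 3 states.
For l_f = 3: m_f ∈ {m_i−1, m_i, m_i+1} ∩ [−3, 3] = {-1, 0, 1} → 3 states.
Total: 6.

6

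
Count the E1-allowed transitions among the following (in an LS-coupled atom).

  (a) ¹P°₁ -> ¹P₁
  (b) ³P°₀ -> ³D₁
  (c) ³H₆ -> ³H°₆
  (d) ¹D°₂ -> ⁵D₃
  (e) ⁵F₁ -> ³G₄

(a) allowed
(b) allowed
(c) allowed
(d) forbidden (ΔS fails)
(e) forbidden (parity, ΔS, ΔJ fail)
Total allowed: 3 of 5.

3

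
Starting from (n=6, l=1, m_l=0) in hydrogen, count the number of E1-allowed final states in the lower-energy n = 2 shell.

1

E1 requires Δl = ±1, so l_f ∈ {0, 2}; with 0 ≤ l_f ≤ n_f−1 = 1, the allowed l_f values are {0}.
For l_f = 0: m_f ∈ {m_i−1, m_i, m_i+1} ∩ [−0, 0] = {0} → 1 state.
Total: 1.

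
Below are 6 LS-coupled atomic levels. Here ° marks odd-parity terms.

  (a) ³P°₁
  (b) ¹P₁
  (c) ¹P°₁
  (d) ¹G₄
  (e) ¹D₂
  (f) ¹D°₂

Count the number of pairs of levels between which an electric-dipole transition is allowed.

(a)–(b): forbidden (ΔS).
(a)–(c): forbidden (parity, ΔS).
(a)–(d): forbidden (ΔS, ΔL, ΔJ).
(a)–(e): forbidden (ΔS).
(a)–(f): forbidden (parity, ΔS).
(b)–(c): allowed.
(b)–(d): forbidden (parity, ΔL, ΔJ).
(b)–(e): forbidden (parity).
(b)–(f): allowed.
(c)–(d): forbidden (ΔL, ΔJ).
(c)–(e): allowed.
(c)–(f): forbidden (parity).
(d)–(e): forbidden (parity, ΔL, ΔJ).
(d)–(f): forbidden (ΔL, ΔJ).
(e)–(f): allowed.
Allowed pairs: 4 of 15.

4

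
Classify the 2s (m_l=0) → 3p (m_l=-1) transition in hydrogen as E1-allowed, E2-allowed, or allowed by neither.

E1

Δl = 1 − 0 = +1; l_i + l_f = 1.
Δm_l = -1.
E1 (Δl = ±1, |Δm_l| ≤ 1): satisfied.
E2 (Δl = 0,±2, l_i+l_f ≥ 2, |Δm_l| ≤ 2): not satisfied.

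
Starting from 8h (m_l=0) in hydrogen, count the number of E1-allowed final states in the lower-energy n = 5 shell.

E1 requires Δl = ±1, so l_f ∈ {4, 6}; with 0 ≤ l_f ≤ n_f−1 = 4, the allowed l_f values are {4}.
For l_f = 4: m_f ∈ {m_i−1, m_i, m_i+1} ∩ [−4, 4] = {-1, 0, 1} → 3 states.
Total: 3.

3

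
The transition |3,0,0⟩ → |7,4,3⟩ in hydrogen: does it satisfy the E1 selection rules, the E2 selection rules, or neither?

neither

Δl = 4 − 0 = +4; l_i + l_f = 4.
Δm_l = +3.
E1 (Δl = ±1, |Δm_l| ≤ 1): not satisfied.
E2 (Δl = 0,±2, l_i+l_f ≥ 2, |Δm_l| ≤ 2): not satisfied.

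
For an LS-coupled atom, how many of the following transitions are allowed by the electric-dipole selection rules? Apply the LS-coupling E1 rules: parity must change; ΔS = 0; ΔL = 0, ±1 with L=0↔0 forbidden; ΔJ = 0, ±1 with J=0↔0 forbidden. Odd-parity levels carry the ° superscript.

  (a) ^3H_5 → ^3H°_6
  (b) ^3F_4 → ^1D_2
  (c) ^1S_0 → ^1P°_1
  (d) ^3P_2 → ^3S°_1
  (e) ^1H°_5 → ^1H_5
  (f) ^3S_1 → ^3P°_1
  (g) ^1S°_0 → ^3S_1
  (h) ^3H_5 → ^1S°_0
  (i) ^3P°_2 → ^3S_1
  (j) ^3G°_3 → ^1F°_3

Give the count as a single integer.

6

(a) allowed
(b) forbidden (parity, ΔS, ΔJ fail)
(c) allowed
(d) allowed
(e) allowed
(f) allowed
(g) forbidden (ΔS, ΔL fail)
(h) forbidden (ΔS, ΔL, ΔJ fail)
(i) allowed
(j) forbidden (parity, ΔS fail)
Total allowed: 6 of 10.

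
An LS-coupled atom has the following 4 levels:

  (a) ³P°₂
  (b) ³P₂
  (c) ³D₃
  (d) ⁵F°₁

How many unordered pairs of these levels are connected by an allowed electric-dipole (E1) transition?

2

(a)–(b): allowed.
(a)–(c): allowed.
(a)–(d): forbidden (parity, ΔS, ΔL).
(b)–(c): forbidden (parity).
(b)–(d): forbidden (ΔS, ΔL).
(c)–(d): forbidden (ΔS, ΔJ).
Allowed pairs: 2 of 6.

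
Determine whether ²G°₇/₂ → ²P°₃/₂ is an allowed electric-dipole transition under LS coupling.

forbidden

Reading off the term symbols: S 1/2→1/2, L 4→1, J 7/2→3/2, parity odd→odd.
Parity must change: odd → odd — ✗.
ΔL = 0, ±1 (not L=0↔0): L: 4 → 1, ΔL = -3 — ✗.
ΔS = 0: S: 1/2 → 1/2 — ✓.
ΔJ = 0, ±1 (not J=0↔0): J: 7/2 → 3/2, ΔJ = -2 — ✗.
Rule(s) violated: parity, ΔL, ΔJ.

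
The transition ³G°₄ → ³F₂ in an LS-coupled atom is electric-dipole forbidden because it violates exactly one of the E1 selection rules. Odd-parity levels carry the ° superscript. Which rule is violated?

ΔJ = 0, ±1 (not J=0↔0): J: 4 → 2, ΔJ = -2 — violated.
Parity must change: odd → even — satisfied.
ΔL = 0, ±1 (not L=0↔0): L: 4 → 3, ΔL = -1 — satisfied.
ΔS = 0: S: 1 → 1 — satisfied.

the ΔJ = 0, ±1 rule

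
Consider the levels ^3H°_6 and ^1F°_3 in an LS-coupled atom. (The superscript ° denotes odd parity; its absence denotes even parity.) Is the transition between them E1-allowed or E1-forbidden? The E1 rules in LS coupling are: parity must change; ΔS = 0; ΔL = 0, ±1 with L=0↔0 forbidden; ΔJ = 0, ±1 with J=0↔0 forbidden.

Reading off the term symbols: S 1→0, L 5→3, J 6→3, parity odd→odd.
Parity must change: odd → odd — violated.
ΔS = 0: S: 1 → 0 — violated.
ΔL = 0, ±1 (not L=0↔0): L: 5 → 3, ΔL = -2 — violated.
ΔJ = 0, ±1 (not J=0↔0): J: 6 → 3, ΔJ = -3 — violated.
Rule(s) violated: parity, ΔS, ΔL, ΔJ.

forbidden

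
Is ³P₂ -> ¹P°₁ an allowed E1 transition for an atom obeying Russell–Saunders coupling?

forbidden

Parity must change: even → odd — satisfied.
ΔS = 0: S: 1 → 0 — violated.
ΔL = 0, ±1 (not L=0↔0): L: 1 → 1, ΔL = +0 — satisfied.
ΔJ = 0, ±1 (not J=0↔0): J: 2 → 1, ΔJ = -1 — satisfied.
Rule(s) violated: ΔS.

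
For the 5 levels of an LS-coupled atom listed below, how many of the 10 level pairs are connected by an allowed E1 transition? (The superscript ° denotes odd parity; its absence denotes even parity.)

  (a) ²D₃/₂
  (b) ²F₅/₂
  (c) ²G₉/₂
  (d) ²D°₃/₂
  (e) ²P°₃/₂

3

(a)–(b): forbidden (parity).
(a)–(c): forbidden (parity, ΔL, ΔJ).
(a)–(d): allowed.
(a)–(e): allowed.
(b)–(c): forbidden (parity, ΔJ).
(b)–(d): allowed.
(b)–(e): forbidden (ΔL).
(c)–(d): forbidden (ΔL, ΔJ).
(c)–(e): forbidden (ΔL, ΔJ).
(d)–(e): forbidden (parity).
Allowed pairs: 3 of 10.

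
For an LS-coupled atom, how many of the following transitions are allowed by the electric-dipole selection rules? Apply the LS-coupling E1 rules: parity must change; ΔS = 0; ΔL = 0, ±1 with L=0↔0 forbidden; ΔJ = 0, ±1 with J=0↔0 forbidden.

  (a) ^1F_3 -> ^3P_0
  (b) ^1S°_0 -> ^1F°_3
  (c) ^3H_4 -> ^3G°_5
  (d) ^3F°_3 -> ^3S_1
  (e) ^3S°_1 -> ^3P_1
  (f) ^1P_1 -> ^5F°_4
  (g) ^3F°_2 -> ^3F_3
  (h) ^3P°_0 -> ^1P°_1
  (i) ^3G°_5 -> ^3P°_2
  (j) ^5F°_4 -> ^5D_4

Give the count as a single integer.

4

(a) forbidden (parity, ΔS, ΔL, ΔJ fail)
(b) forbidden (parity, ΔL, ΔJ fail)
(c) allowed
(d) forbidden (ΔL, ΔJ fail)
(e) allowed
(f) forbidden (ΔS, ΔL, ΔJ fail)
(g) allowed
(h) forbidden (parity, ΔS fail)
(i) forbidden (parity, ΔL, ΔJ fail)
(j) allowed
Total allowed: 4 of 10.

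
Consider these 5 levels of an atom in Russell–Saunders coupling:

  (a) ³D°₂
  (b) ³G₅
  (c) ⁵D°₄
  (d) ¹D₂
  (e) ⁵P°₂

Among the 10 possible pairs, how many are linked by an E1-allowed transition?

(a)–(b): forbidden (ΔL, ΔJ).
(a)–(c): forbidden (parity, ΔS, ΔJ).
(a)–(d): forbidden (ΔS).
(a)–(e): forbidden (parity, ΔS).
(b)–(c): forbidden (ΔS, ΔL).
(b)–(d): forbidden (parity, ΔS, ΔL, ΔJ).
(b)–(e): forbidden (ΔS, ΔL, ΔJ).
(c)–(d): forbidden (ΔS, ΔJ).
(c)–(e): forbidden (parity, ΔJ).
(d)–(e): forbidden (ΔS).
Allowed pairs: 0 of 10.

0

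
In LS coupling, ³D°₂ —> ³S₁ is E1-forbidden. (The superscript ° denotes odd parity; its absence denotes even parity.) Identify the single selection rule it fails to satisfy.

Parity must change: odd → even — ✓.
ΔS = 0: S: 1 → 1 — ✓.
ΔL = 0, ±1 (not L=0↔0): L: 2 → 0, ΔL = -2 — ✗.
ΔJ = 0, ±1 (not J=0↔0): J: 2 → 1, ΔJ = -1 — ✓.

the ΔL = 0, ±1 rule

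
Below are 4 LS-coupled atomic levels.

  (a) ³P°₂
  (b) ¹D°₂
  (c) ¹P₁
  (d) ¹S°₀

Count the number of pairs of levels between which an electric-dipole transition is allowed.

(a)–(b): forbidden (parity, ΔS).
(a)–(c): forbidden (ΔS).
(a)–(d): forbidden (parity, ΔS, ΔJ).
(b)–(c): allowed.
(b)–(d): forbidden (parity, ΔL, ΔJ).
(c)–(d): allowed.
Allowed pairs: 2 of 6.

2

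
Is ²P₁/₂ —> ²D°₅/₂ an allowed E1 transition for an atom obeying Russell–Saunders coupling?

forbidden

Initial level: S=1/2, L=1, J=1/2, parity even. Final level: S=1/2, L=2, J=5/2, parity odd.
Parity must change: even → odd — satisfied.
ΔL = 0, ±1 (not L=0↔0): L: 1 → 2, ΔL = +1 — satisfied.
ΔS = 0: S: 1/2 → 1/2 — satisfied.
ΔJ = 0, ±1 (not J=0↔0): J: 1/2 → 5/2, ΔJ = +2 — violated.
Rule(s) violated: ΔJ.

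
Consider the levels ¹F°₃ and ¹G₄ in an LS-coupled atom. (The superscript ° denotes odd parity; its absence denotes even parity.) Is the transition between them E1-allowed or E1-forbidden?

Initial level: S=0, L=3, J=3, parity odd. Final level: S=0, L=4, J=4, parity even.
Parity must change: odd → even — ok.
ΔS = 0: S: 0 → 0 — ok.
ΔL = 0, ±1 (not L=0↔0): L: 3 → 4, ΔL = +1 — ok.
ΔJ = 0, ±1 (not J=0↔0): J: 3 → 4, ΔJ = +1 — ok.
All four E1 rules are satisfied.

allowed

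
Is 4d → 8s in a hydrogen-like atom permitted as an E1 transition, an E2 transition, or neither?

E2

Δl = 0 − 2 = -2; l_i + l_f = 2.
E1 (Δl = ±1): not satisfied.
E2 (Δl = 0,±2, l_i+l_f ≥ 2): satisfied.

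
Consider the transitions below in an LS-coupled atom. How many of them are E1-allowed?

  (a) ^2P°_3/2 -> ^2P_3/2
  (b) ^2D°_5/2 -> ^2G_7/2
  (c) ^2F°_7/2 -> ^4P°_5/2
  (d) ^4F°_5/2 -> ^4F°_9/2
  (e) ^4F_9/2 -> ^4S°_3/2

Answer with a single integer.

(a) allowed
(b) forbidden (ΔL fails)
(c) forbidden (parity, ΔS, ΔL fail)
(d) forbidden (parity, ΔJ fail)
(e) forbidden (ΔL, ΔJ fail)
Total allowed: 1 of 5.

1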